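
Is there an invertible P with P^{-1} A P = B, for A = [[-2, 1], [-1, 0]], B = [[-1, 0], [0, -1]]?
No.

Both have characteristic polynomial (x + 1)^2, but the minimal polynomial of A is (x + 1)^2 while the minimal polynomial of B is x + 1. The minimal polynomial is a similarity invariant, so A and B are not similar.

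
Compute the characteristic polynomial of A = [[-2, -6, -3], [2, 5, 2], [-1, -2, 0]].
xI - A = [[x + 2, 6, 3], [-2, x - 5, -2], [1, 2, x]].

Expanding det(xI - A) along the first row:
det(xI - A) = + (x + 2)·det([[x - 5, -2], [2, x]]) - (6)·det([[-2, -2], [1, x]]) + (3)·det([[-2, x - 5], [1, 2]]).

Evaluating gives χ_A(x) = x^3 - 3x^2 + 3x - 1 = (x - 1)^3.

χ_A(x) = (x - 1)^3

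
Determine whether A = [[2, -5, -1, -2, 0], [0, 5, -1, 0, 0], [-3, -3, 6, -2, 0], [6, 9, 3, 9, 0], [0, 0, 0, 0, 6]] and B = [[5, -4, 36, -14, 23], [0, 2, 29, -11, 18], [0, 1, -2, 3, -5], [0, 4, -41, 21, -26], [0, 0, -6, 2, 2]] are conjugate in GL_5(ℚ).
No.

Both have characteristic polynomial (x - 6)^3(x - 5)^2, but the minimal polynomial of A is (x - 6)^2(x - 5)^2 while the minimal polynomial of B is (x - 6)^2(x - 5). The minimal polynomial is a similarity invariant, so A and B are not similar.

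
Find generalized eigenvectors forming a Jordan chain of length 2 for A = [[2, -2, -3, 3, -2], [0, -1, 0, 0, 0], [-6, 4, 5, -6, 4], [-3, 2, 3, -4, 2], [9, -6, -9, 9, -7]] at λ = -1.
v_1 = [[0, 1, 1, 2, 0]]^T, v_2 = [[1, 0, -2, -1, 3]]^T

We seek v_1 ∈ ker((A + I)^2) \ ker(A + I), then set v_{i+1} = (A + I) v_i.

One such chain is v_1 = [[0, 1, 1, 2, 0]]^T, v_2 = [[1, 0, -2, -1, 3]]^T. Check: (A + I) v_2 = [[0, 0, 0, 0, 0]]^T = 0.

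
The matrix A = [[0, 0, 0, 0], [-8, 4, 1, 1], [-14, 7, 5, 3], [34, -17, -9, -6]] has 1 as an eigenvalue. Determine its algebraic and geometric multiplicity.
algebraic multiplicity 3, geometric multiplicity 1

The characteristic polynomial is x(x - 1)^3, so the factor x - 1 appears with exponent 3: the algebraic multiplicity is 3.

rank(A - I) = 3, so the eigenspace has dimension 4 - 3 = 1: the geometric multiplicity is 1.

Since 1 < 3, A is not diagonalizable.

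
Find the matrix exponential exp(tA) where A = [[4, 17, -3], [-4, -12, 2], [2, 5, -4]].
A has Jordan form J = [[-4, 1, 0], [0, -4, 1], [0, 0, -4]] with A = PJP^{-1}, so e^{tA} = P e^{tJ} P^{-1}.

For a Jordan block J_k(λ), e^{tJ_k(λ)} = e^{λt} · (I + tN + t^2 N^2/2! + ... + t^{k-1} N^{k-1}/(k-1)!) where N is the nilpotent superdiagonal part.

Assembling the blocks and conjugating back gives the entries of e^{tA} as shown above.

e^{tA} = [[(-5*t^2 + 8*t + 1)*e^{-4*t}, t*(34 - 15*t)*e^{-4*t}/2, t*(5*t - 3)*e^{-4*t}], [2*t*(t - 2)*e^{-4*t}, (3*t^2 - 8*t + 1)*e^{-4*t}, 2*t*(1 - t)*e^{-4*t}], [2*t*(1 - t)*e^{-4*t}, t*(5 - 3*t)*e^{-4*t}, (2*t^2 + 1)*e^{-4*t}]]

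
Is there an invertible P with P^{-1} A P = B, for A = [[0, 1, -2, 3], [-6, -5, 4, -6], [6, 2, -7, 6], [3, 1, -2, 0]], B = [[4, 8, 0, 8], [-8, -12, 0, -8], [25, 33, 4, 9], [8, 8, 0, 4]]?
No.

trace(A) = -12 but trace(B) = 0. The trace is a similarity invariant, so A and B are not similar.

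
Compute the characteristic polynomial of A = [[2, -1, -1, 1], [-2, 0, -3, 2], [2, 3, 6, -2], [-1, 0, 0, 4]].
xI - A = [[x - 2, 1, 1, -1], [2, x, 3, -2], [-2, -3, x - 6, 2], [1, 0, 0, x - 4]].

Expanding det(xI - A) along the first row:
det(xI - A) = + (x - 2)·det([[x, 3, -2], [-3, x - 6, 2], [0, 0, x - 4]]) - (1)·det([[2, 3, -2], [-2, x - 6, 2], [1, 0, x - 4]]) + (1)·det([[2, x, -2], [-2, -3, 2], [1, 0, x - 4]]) - (-1)·det([[2, x, 3], [-2, -3, x - 6], [1, 0, 0]]).

Evaluating gives χ_A(x) = x^4 - 12x^3 + 54x^2 - 108x + 81 = (x - 3)^4.

χ_A(x) = (x - 3)^4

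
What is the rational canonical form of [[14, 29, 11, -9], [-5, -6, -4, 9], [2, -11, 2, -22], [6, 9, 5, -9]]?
R = [[0, 0, 0, -2], [1, 0, 0, 6], [0, 1, 0, -4], [0, 0, 1, 1]]

The invariant factors of A (the non-unit diagonal entries of the Smith normal form of xI - A over ℚ[x]) are (x - 1)(x^3 + 4x - 2), each dividing the next. The characteristic polynomial is their product, (x - 1)(x^3 + 4x - 2).

The rational canonical form is the block-diagonal matrix of companion matrices C(f_i):
R = [[0, 0, 0, -2], [1, 0, 0, 6], [0, 1, 0, -4], [0, 0, 1, 1]].

Note the characteristic polynomial does not split into linear factors over ℚ, so A has no Jordan form over ℚ; the rational canonical form exists over any field.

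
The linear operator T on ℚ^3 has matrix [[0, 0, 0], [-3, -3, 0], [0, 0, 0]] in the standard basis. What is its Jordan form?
J = [[-3, 0, 0], [0, 0, 0], [0, 0, 0]]

The characteristic polynomial is det(xI - A) = x^2(x + 3), so the eigenvalues are -3 (algebraic multiplicity 1), 0 (algebraic multiplicity 2).

For λ = -3: algebraic multiplicity 1 gives one 1×1 block.

For λ = 0: rank(A) = 1. The eigenspace has dimension 3 - 1 = 2, so there are 2 Jordan blocks; the rank sequence gives block sizes [1, 1].

Assembling the blocks gives the Jordan form J above.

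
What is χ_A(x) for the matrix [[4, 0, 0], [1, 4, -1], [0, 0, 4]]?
xI - A = [[x - 4, 0, 0], [-1, x - 4, 1], [0, 0, x - 4]].

Expanding det(xI - A) along the first row:
det(xI - A) = + (x - 4)·det([[x - 4, 1], [0, x - 4]]) - (0)·det([[-1, 1], [0, x - 4]]) + (0)·det([[-1, x - 4], [0, 0]]).

Evaluating gives χ_A(x) = x^3 - 12x^2 + 48x - 64 = (x - 4)^3.

χ_A(x) = (x - 4)^3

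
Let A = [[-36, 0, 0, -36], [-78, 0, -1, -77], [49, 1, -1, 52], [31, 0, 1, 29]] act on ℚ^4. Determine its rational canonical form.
R = [[0, 0, 0, -36], [1, 0, 0, -48], [0, 1, 0, -28], [0, 0, 1, -8]]

The invariant factors of A (the non-unit diagonal entries of the Smith normal form of xI - A over ℚ[x]) are (x^2 + 4x + 6)^2, each dividing the next. The characteristic polynomial is their product, (x^2 + 4x + 6)^2.

The rational canonical form is the block-diagonal matrix of companion matrices C(f_i):
R = [[0, 0, 0, -36], [1, 0, 0, -48], [0, 1, 0, -28], [0, 0, 1, -8]].

Note the characteristic polynomial does not split into linear factors over ℚ, so A has no Jordan form over ℚ; the rational canonical form exists over any field.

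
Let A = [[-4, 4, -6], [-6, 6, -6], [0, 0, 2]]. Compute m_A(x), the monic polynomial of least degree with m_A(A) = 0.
The characteristic polynomial factors as x(x - 2)^2. The minimal polynomial is ∏(x - λ)^{k_λ} where k_λ is the size of the largest Jordan block at λ.

For λ = 0: rank(A) = 2, and the largest Jordan block has size 1 (the smallest k with rank(A^k) = rank(A^(k+1))).
For λ = 2: rank(A - 2I) = 1, and the largest Jordan block has size 1 (the smallest k with rank((A - 2I)^k) = rank((A - 2I)^(k+1))).

So m_A(x) = x(x - 2).

m_A(x) = x(x - 2)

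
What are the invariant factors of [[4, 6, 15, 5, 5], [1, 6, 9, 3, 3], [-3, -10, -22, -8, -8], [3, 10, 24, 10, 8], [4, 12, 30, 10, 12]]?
The Jordan structure of A has elementary divisors (x - 2)^3, (x - 2), (x - 2). Arranging the block sizes at each eigenvalue in decreasing order and taking row products gives the invariant factors.

Invariant factors (smallest first, each dividing the next): x - 2, x - 2, (x - 2)^3.

Check: the last factor (x - 2)^3 is the minimal polynomial, and the product (x - 2)^5 is the characteristic polynomial.

x - 2, x - 2, (x - 2)^3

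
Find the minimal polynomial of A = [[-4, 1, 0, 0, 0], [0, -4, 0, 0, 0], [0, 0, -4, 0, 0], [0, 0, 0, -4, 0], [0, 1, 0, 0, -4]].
m_A(x) = (x + 4)^2

The characteristic polynomial factors as (x + 4)^5. The minimal polynomial is ∏(x - λ)^{k_λ} where k_λ is the size of the largest Jordan block at λ.

For λ = -4: rank(A + 4I) = 1, and the largest Jordan block has size 2 (the smallest k with rank((A + 4I)^k) = rank((A + 4I)^(k+1))).

So m_A(x) = (x + 4)^2.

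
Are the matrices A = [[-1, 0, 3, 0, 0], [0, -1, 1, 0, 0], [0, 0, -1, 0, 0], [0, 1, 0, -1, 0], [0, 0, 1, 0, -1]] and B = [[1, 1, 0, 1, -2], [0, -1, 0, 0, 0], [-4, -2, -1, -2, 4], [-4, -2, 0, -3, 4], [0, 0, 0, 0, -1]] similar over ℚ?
No.

Both have characteristic polynomial (x + 1)^5, but the minimal polynomial of A is (x + 1)^3 while the minimal polynomial of B is (x + 1)^2. The minimal polynomial is a similarity invariant, so A and B are not similar.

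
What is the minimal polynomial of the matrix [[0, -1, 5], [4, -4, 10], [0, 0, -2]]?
The characteristic polynomial factors as (x + 2)^3. The minimal polynomial is ∏(x - λ)^{k_λ} where k_λ is the size of the largest Jordan block at λ.

For λ = -2: rank(A + 2I) = 1, and the largest Jordan block has size 2 (the smallest k with rank((A + 2I)^k) = rank((A + 2I)^(k+1))).

So m_A(x) = (x + 2)^2.

m_A(x) = (x + 2)^2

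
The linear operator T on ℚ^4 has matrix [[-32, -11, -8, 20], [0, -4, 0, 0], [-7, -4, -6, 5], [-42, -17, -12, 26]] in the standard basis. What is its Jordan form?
The characteristic polynomial is det(xI - A) = (x + 4)^4, so the eigenvalues are -4 (algebraic multiplicity 4).

For λ = -4: rank(A + 4I) = 2, rank((A + 4I)^2) = 0. The eigenspace has dimension 4 - 2 = 2, so there are 2 Jordan blocks; the rank sequence gives block sizes [2, 2].

Assembling the blocks gives the Jordan form J above.

J = [[-4, 1, 0, 0], [0, -4, 0, 0], [0, 0, -4, 1], [0, 0, 0, -4]]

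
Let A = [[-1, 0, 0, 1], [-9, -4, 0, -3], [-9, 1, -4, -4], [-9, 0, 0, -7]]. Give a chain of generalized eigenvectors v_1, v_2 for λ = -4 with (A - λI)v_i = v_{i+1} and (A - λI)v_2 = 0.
We seek v_1 ∈ ker((A + 4I)^2) \ ker(A + 4I), then set v_{i+1} = (A + 4I) v_i.

One such chain is v_1 = [[0, 1, 1, 0]]^T, v_2 = [[0, 0, 1, 0]]^T. Check: (A + 4I) v_2 = [[0, 0, 0, 0]]^T = 0.

v_1 = [[0, 1, 1, 0]]^T, v_2 = [[0, 0, 1, 0]]^T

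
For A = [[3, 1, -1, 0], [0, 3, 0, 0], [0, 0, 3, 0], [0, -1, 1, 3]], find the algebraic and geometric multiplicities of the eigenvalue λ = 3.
algebraic multiplicity 4, geometric multiplicity 3

The characteristic polynomial is (x - 3)^4, so the factor x - 3 appears with exponent 4: the algebraic multiplicity is 4.

rank(A - 3I) = 1, so the eigenspace has dimension 4 - 1 = 3: the geometric multiplicity is 3.

Since 3 < 4, A is not diagonalizable.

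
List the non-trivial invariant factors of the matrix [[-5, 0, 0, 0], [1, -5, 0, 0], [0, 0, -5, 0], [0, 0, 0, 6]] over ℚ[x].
x + 5, (x - 6)(x + 5)^2

The Jordan structure of A has elementary divisors (x + 5)^2, (x + 5), (x - 6). Arranging the block sizes at each eigenvalue in decreasing order and taking row products gives the invariant factors.

Invariant factors (smallest first, each dividing the next): x + 5, (x - 6)(x + 5)^2.

Check: the last factor (x - 6)(x + 5)^2 is the minimal polynomial, and the product (x - 6)(x + 5)^3 is the characteristic polynomial.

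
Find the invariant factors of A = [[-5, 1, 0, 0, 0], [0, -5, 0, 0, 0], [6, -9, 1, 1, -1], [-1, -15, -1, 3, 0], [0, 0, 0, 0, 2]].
The Jordan structure of A has elementary divisors (x + 5)^2, (x - 2)^3. Arranging the block sizes at each eigenvalue in decreasing order and taking row products gives the invariant factors.

Invariant factors (smallest first, each dividing the next): (x - 2)^3(x + 5)^2.

Check: the last factor (x - 2)^3(x + 5)^2 is the minimal polynomial, and the product (x - 2)^3(x + 5)^2 is the characteristic polynomial.

(x - 2)^3(x + 5)^2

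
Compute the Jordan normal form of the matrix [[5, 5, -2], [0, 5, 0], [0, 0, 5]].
J = [[5, 1, 0], [0, 5, 0], [0, 0, 5]]

The characteristic polynomial is det(xI - A) = (x - 5)^3, so the eigenvalues are 5 (algebraic multiplicity 3).

For λ = 5: rank(A - 5I) = 1, rank((A - 5I)^2) = 0. The eigenspace has dimension 3 - 1 = 2, so there are 2 Jordan blocks; the rank sequence gives block sizes [2, 1].

Assembling the blocks gives the Jordan form J above.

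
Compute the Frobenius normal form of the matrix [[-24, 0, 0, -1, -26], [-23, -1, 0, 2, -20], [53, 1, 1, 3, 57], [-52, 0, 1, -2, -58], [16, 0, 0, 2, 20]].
R = [[0, 0, 0, 0, -32], [1, 0, 0, 0, 8], [0, 1, 0, 0, 20], [0, 0, 1, 0, -4], [0, 0, 0, 1, -6]]

The invariant factors of A (the non-unit diagonal entries of the Smith normal form of xI - A over ℚ[x]) are (x + 2)(x + 4)(x^3 - 4x + 4), each dividing the next. The characteristic polynomial is their product, (x + 2)(x + 4)(x^3 - 4x + 4).

The rational canonical form is the block-diagonal matrix of companion matrices C(f_i):
R = [[0, 0, 0, 0, -32], [1, 0, 0, 0, 8], [0, 1, 0, 0, 20], [0, 0, 1, 0, -4], [0, 0, 0, 1, -6]].

Note the characteristic polynomial does not split into linear factors over ℚ, so A has no Jordan form over ℚ; the rational canonical form exists over any field.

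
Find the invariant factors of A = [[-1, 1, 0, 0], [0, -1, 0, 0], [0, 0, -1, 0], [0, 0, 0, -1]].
The Jordan structure of A has elementary divisors (x + 1)^2, (x + 1), (x + 1). Arranging the block sizes at each eigenvalue in decreasing order and taking row products gives the invariant factors.

Invariant factors (smallest first, each dividing the next): x + 1, x + 1, (x + 1)^2.

Check: the last factor (x + 1)^2 is the minimal polynomial, and the product (x + 1)^4 is the characteristic polynomial.

x + 1, x + 1, (x + 1)^2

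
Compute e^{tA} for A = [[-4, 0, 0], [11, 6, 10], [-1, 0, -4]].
A has Jordan form J = [[-4, 1, 0], [0, -4, 0], [0, 0, 6]] with A = PJP^{-1}, so e^{tA} = P e^{tJ} P^{-1}.

For a Jordan block J_k(λ), e^{tJ_k(λ)} = e^{λt} · (I + tN + t^2 N^2/2! + ... + t^{k-1} N^{k-1}/(k-1)!) where N is the nilpotent superdiagonal part.

Assembling the blocks and conjugating back gives the entries of e^{tA} as shown above.

e^{tA} = [[e^{-4*t}, 0, 0], [(t + e^{10*t} - 1)*e^{-4*t}, e^{6*t}, (e^{10*t} - 1)*e^{-4*t}], [-t*e^{-4*t}, 0, e^{-4*t}]]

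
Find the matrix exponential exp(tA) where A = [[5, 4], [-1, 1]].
A has Jordan form J = [[3, 1], [0, 3]] with A = PJP^{-1}, so e^{tA} = P e^{tJ} P^{-1}.

For a Jordan block J_k(λ), e^{tJ_k(λ)} = e^{λt} · (I + tN + t^2 N^2/2! + ... + t^{k-1} N^{k-1}/(k-1)!) where N is the nilpotent superdiagonal part.

Assembling the blocks and conjugating back gives the entries of e^{tA} as shown above.

e^{tA} = [[(2*t + 1)*e^{3*t}, 4*t*e^{3*t}], [-t*e^{3*t}, (1 - 2*t)*e^{3*t}]]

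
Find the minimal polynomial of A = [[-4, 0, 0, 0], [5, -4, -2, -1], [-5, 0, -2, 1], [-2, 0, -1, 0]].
The characteristic polynomial factors as (x + 1)^2(x + 4)^2. The minimal polynomial is ∏(x - λ)^{k_λ} where k_λ is the size of the largest Jordan block at λ.

For λ = -4: rank(A + 4I) = 2, and the largest Jordan block has size 1 (the smallest k with rank((A + 4I)^k) = rank((A + 4I)^(k+1))).
For λ = -1: rank(A + I) = 3, and the largest Jordan block has size 2 (the smallest k with rank((A + I)^k) = rank((A + I)^(k+1))).

So m_A(x) = (x + 1)^2(x + 4).

m_A(x) = (x + 1)^2(x + 4)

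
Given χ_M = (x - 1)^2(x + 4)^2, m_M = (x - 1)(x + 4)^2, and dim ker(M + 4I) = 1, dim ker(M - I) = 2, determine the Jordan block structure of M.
λ = -4: algebraic multiplicity 2 (exponent in χ_M), largest block size 2 (exponent in m_M), 1 block (geometric multiplicity). This forces block sizes [2].
λ = 1: algebraic multiplicity 2 (exponent in χ_M), largest block size 1 (exponent in m_M), 2 blocks (geometric multiplicity). These force block sizes [1, 1].

Jordan blocks: (-4, 2), (1, 1), (1, 1)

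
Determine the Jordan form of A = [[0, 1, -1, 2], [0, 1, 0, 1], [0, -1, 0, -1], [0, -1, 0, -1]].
The characteristic polynomial is det(xI - A) = x^4, so the eigenvalues are 0 (algebraic multiplicity 4).

For λ = 0: rank(A) = 2, rank(A^2) = 0. The eigenspace has dimension 4 - 2 = 2, so there are 2 Jordan blocks; the rank sequence gives block sizes [2, 2].

Assembling the blocks gives the Jordan form J above.

J = [[0, 1, 0, 0], [0, 0, 0, 0], [0, 0, 0, 1], [0, 0, 0, 0]]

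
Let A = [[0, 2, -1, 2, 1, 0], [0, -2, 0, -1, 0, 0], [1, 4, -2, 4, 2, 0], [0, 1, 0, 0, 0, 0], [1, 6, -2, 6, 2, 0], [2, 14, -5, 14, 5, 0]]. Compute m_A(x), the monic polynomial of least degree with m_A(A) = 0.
m_A(x) = x^3(x + 1)^2

The characteristic polynomial factors as x^4(x + 1)^2. The minimal polynomial is ∏(x - λ)^{k_λ} where k_λ is the size of the largest Jordan block at λ.

For λ = -1: rank(A + I) = 5, and the largest Jordan block has size 2 (the smallest k with rank((A + I)^k) = rank((A + I)^(k+1))).
For λ = 0: rank(A) = 4, and the largest Jordan block has size 3 (the smallest k with rank(A^k) = rank(A^(k+1))).

So m_A(x) = x^3(x + 1)^2.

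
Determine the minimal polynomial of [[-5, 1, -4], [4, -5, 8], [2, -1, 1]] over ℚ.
The characteristic polynomial factors as (x + 3)^3. The minimal polynomial is ∏(x - λ)^{k_λ} where k_λ is the size of the largest Jordan block at λ.

For λ = -3: rank(A + 3I) = 1, and the largest Jordan block has size 2 (the smallest k with rank((A + 3I)^k) = rank((A + 3I)^(k+1))).

So m_A(x) = (x + 3)^2.

m_A(x) = (x + 3)^2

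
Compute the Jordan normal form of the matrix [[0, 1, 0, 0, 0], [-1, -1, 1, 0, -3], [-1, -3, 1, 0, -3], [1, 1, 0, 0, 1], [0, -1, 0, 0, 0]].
The characteristic polynomial is det(xI - A) = x^5, so the eigenvalues are 0 (algebraic multiplicity 5).

For λ = 0: rank(A) = 3, rank(A^2) = 1, rank(A^3) = 0. The eigenspace has dimension 5 - 3 = 2, so there are 2 Jordan blocks; the rank sequence gives block sizes [3, 2].

Assembling the blocks gives the Jordan form J above.

J = [[0, 1, 0, 0, 0], [0, 0, 1, 0, 0], [0, 0, 0, 0, 0], [0, 0, 0, 0, 1], [0, 0, 0, 0, 0]]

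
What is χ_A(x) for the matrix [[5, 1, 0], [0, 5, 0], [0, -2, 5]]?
χ_A(x) = (x - 5)^3

xI - A = [[x - 5, -1, 0], [0, x - 5, 0], [0, 2, x - 5]].

Expanding det(xI - A) along the first row:
det(xI - A) = + (x - 5)·det([[x - 5, 0], [2, x - 5]]) - (-1)·det([[0, 0], [0, x - 5]]) + (0)·det([[0, x - 5], [0, 2]]).

Evaluating gives χ_A(x) = x^3 - 15x^2 + 75x - 125 = (x - 5)^3.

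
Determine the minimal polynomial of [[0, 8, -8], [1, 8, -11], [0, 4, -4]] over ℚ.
The characteristic polynomial factors as x(x - 2)^2. The minimal polynomial is ∏(x - λ)^{k_λ} where k_λ is the size of the largest Jordan block at λ.

For λ = 0: rank(A) = 2, and the largest Jordan block has size 1 (the smallest k with rank(A^k) = rank(A^(k+1))).
For λ = 2: rank(A - 2I) = 2, and the largest Jordan block has size 2 (the smallest k with rank((A - 2I)^k) = rank((A - 2I)^(k+1))).

So m_A(x) = x(x - 2)^2.

m_A(x) = x(x - 2)^2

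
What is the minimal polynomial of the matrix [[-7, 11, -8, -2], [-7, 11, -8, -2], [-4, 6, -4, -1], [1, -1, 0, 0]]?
m_A(x) = x^3

The characteristic polynomial factors as x^4. The minimal polynomial is ∏(x - λ)^{k_λ} where k_λ is the size of the largest Jordan block at λ.

For λ = 0: rank(A) = 2, and the largest Jordan block has size 3 (the smallest k with rank(A^k) = rank(A^(k+1))).

So m_A(x) = x^3.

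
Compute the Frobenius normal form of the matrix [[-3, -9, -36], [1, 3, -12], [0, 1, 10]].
The invariant factors of A (the non-unit diagonal entries of the Smith normal form of xI - A over ℚ[x]) are (x - 6)^2(x + 2), each dividing the next. The characteristic polynomial is their product, (x - 6)^2(x + 2).

The rational canonical form is the block-diagonal matrix of companion matrices C(f_i):
R = [[0, 0, -72], [1, 0, -12], [0, 1, 10]].

R = [[0, 0, -72], [1, 0, -12], [0, 1, 10]]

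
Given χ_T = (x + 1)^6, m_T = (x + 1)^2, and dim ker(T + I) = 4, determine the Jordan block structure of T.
Jordan blocks: (-1, 2), (-1, 2), (-1, 1), (-1, 1)

λ = -1: algebraic multiplicity 6 (exponent in χ_T), largest block size 2 (exponent in m_T), 4 blocks (geometric multiplicity). These force block sizes [2, 2, 1, 1].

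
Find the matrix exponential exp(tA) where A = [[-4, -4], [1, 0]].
A has Jordan form J = [[-2, 1], [0, -2]] with A = PJP^{-1}, so e^{tA} = P e^{tJ} P^{-1}.

For a Jordan block J_k(λ), e^{tJ_k(λ)} = e^{λt} · (I + tN + t^2 N^2/2! + ... + t^{k-1} N^{k-1}/(k-1)!) where N is the nilpotent superdiagonal part.

Assembling the blocks and conjugating back gives the entries of e^{tA} as shown above.

e^{tA} = [[(1 - 2*t)*e^{-2*t}, -4*t*e^{-2*t}], [t*e^{-2*t}, (2*t + 1)*e^{-2*t}]]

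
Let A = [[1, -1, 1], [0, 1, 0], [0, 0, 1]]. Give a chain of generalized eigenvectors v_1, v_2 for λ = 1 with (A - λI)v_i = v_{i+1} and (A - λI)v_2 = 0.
We seek v_1 ∈ ker((A - I)^2) \ ker(A - I), then set v_{i+1} = (A - I) v_i.

One such chain is v_1 = [[0, 0, 1]]^T, v_2 = [[1, 0, 0]]^T. Check: (A - I) v_2 = [[0, 0, 0]]^T = 0.

v_1 = [[0, 0, 1]]^T, v_2 = [[1, 0, 0]]^T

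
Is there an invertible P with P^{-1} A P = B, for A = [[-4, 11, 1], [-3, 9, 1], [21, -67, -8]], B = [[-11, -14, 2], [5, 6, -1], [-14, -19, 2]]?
Yes.

Two matrices over a field are similar if and only if they have the same invariant factors.

Both A and B have characteristic polynomial (x + 1)^3 and minimal polynomial (x + 1)^3. Computing further, both have invariant factors (x + 1)^3. Hence A and B are similar.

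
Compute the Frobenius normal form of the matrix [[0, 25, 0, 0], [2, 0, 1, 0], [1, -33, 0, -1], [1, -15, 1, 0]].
R = [[0, 0, 0, 25], [1, 0, 0, 40], [0, 1, 0, 16], [0, 0, 1, 0]]

The invariant factors of A (the non-unit diagonal entries of the Smith normal form of xI - A over ℚ[x]) are (x - 5)(x + 1)(x^2 + 4x + 5), each dividing the next. The characteristic polynomial is their product, (x - 5)(x + 1)(x^2 + 4x + 5).

The rational canonical form is the block-diagonal matrix of companion matrices C(f_i):
R = [[0, 0, 0, 25], [1, 0, 0, 40], [0, 1, 0, 16], [0, 0, 1, 0]].

Note the characteristic polynomial does not split into linear factors over ℚ, so A has no Jordan form over ℚ; the rational canonical form exists over any field.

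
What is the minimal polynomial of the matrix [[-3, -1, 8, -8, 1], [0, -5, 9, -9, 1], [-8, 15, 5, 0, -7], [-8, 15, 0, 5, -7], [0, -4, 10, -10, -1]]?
m_A(x) = (x - 5)(x + 3)^3

The characteristic polynomial factors as (x - 5)^2(x + 3)^3. The minimal polynomial is ∏(x - λ)^{k_λ} where k_λ is the size of the largest Jordan block at λ.

For λ = -3: rank(A + 3I) = 4, and the largest Jordan block has size 3 (the smallest k with rank((A + 3I)^k) = rank((A + 3I)^(k+1))).
For λ = 5: rank(A - 5I) = 3, and the largest Jordan block has size 1 (the smallest k with rank((A - 5I)^k) = rank((A - 5I)^(k+1))).

So m_A(x) = (x - 5)(x + 3)^3.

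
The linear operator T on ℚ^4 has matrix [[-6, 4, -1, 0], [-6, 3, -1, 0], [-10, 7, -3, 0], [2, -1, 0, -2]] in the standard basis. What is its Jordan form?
The characteristic polynomial is det(xI - A) = (x + 2)^4, so the eigenvalues are -2 (algebraic multiplicity 4).

For λ = -2: rank(A + 2I) = 2, rank((A + 2I)^2) = 1, rank((A + 2I)^3) = 0. The eigenspace has dimension 4 - 2 = 2, so there are 2 Jordan blocks; the rank sequence gives block sizes [3, 1].

Assembling the blocks gives the Jordan form J above.

J = [[-2, 1, 0, 0], [0, -2, 1, 0], [0, 0, -2, 0], [0, 0, 0, -2]]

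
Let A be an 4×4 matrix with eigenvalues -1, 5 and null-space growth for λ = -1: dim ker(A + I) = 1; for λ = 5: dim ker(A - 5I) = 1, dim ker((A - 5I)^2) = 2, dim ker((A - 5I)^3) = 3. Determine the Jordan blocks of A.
λ = -1: successive nullity increments [1] count blocks of size ≥ k; block sizes are [1].
λ = 5: successive nullity increments [1, 1, 1] count blocks of size ≥ k; block sizes are [3].

Jordan blocks: (-1, 1), (5, 3)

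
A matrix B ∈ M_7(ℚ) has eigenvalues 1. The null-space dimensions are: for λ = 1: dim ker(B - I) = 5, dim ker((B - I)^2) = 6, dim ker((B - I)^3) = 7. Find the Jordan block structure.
λ = 1: successive nullity increments [5, 1, 1] count blocks of size ≥ k; block sizes are [3, 1, 1, 1, 1].

Jordan blocks: (1, 3), (1, 1), (1, 1), (1, 1), (1, 1)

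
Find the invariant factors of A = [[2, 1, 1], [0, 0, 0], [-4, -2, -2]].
The Jordan structure of A has elementary divisors x^2, x. Arranging the block sizes at each eigenvalue in decreasing order and taking row products gives the invariant factors.

Invariant factors (smallest first, each dividing the next): x, x^2.

Check: the last factor x^2 is the minimal polynomial, and the product x^3 is the characteristic polynomial.

x, x^2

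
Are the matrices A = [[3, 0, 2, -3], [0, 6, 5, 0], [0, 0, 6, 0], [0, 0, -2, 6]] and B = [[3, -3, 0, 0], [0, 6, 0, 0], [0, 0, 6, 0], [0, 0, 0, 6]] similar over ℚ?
No.

Both have characteristic polynomial (x - 6)^3(x - 3), but the minimal polynomial of A is (x - 6)^2(x - 3) while the minimal polynomial of B is (x - 6)(x - 3). The minimal polynomial is a similarity invariant, so A and B are not similar.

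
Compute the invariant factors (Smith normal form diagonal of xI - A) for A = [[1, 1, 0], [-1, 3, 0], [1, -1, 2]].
The Jordan structure of A has elementary divisors (x - 2)^2, (x - 2). Arranging the block sizes at each eigenvalue in decreasing order and taking row products gives the invariant factors.

Invariant factors (smallest first, each dividing the next): x - 2, (x - 2)^2.

Check: the last factor (x - 2)^2 is the minimal polynomial, and the product (x - 2)^3 is the characteristic polynomial.

x - 2, (x - 2)^2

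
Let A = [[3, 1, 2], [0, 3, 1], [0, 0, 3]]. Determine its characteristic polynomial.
χ_A(x) = (x - 3)^3

xI - A = [[x - 3, -1, -2], [0, x - 3, -1], [0, 0, x - 3]].

Expanding det(xI - A) along the first row:
det(xI - A) = + (x - 3)·det([[x - 3, -1], [0, x - 3]]) - (-1)·det([[0, -1], [0, x - 3]]) + (-2)·det([[0, x - 3], [0, 0]]).

Evaluating gives χ_A(x) = x^3 - 9x^2 + 27x - 27 = (x - 3)^3.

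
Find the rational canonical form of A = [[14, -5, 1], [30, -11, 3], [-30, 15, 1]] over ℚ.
R = [[4, 0, 0], [0, 0, 16], [0, 1, 0]]

The invariant factors of A (the non-unit diagonal entries of the Smith normal form of xI - A over ℚ[x]) are x - 4, (x - 4)(x + 4), each dividing the next. The characteristic polynomial is their product, (x - 4)^2(x + 4).

The rational canonical form is the block-diagonal matrix of companion matrices C(f_i):
R = [[4, 0, 0], [0, 0, 16], [0, 1, 0]].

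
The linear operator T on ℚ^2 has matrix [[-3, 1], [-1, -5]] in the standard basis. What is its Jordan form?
J = [[-4, 1], [0, -4]]

The characteristic polynomial is det(xI - A) = (x + 4)^2, so the eigenvalues are -4 (algebraic multiplicity 2).

For λ = -4: rank(A + 4I) = 1, rank((A + 4I)^2) = 0. The eigenspace has dimension 2 - 1 = 1, so there is 1 Jordan block; the rank sequence gives block sizes [2].

Assembling the blocks gives the Jordan form J above.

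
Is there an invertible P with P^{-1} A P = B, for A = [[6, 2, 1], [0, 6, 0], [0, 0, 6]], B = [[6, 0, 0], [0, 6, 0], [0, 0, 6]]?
Both have characteristic polynomial (x - 6)^3, but the minimal polynomial of A is (x - 6)^2 while the minimal polynomial of B is x - 6. The minimal polynomial is a similarity invariant, so A and B are not similar.

No.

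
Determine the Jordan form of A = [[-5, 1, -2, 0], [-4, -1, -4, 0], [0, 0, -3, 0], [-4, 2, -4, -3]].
The characteristic polynomial is det(xI - A) = (x + 3)^4, so the eigenvalues are -3 (algebraic multiplicity 4).

For λ = -3: rank(A + 3I) = 1, rank((A + 3I)^2) = 0. The eigenspace has dimension 4 - 1 = 3, so there are 3 Jordan blocks; the rank sequence gives block sizes [2, 1, 1].

Assembling the blocks gives the Jordan form J above.

J = [[-3, 1, 0, 0], [0, -3, 0, 0], [0, 0, -3, 0], [0, 0, 0, -3]]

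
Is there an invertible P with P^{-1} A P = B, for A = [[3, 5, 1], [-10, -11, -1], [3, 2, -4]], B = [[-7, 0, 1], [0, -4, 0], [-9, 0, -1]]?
Both have characteristic polynomial (x + 4)^3, but the minimal polynomial of A is (x + 4)^3 while the minimal polynomial of B is (x + 4)^2. The minimal polynomial is a similarity invariant, so A and B are not similar.

No.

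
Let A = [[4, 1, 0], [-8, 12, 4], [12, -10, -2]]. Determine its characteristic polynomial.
χ_A(x) = (x - 6)(x - 4)^2

xI - A = [[x - 4, -1, 0], [8, x - 12, -4], [-12, 10, x + 2]].

Expanding det(xI - A) along the first row:
det(xI - A) = + (x - 4)·det([[x - 12, -4], [10, x + 2]]) - (-1)·det([[8, -4], [-12, x + 2]]) + (0)·det([[8, x - 12], [-12, 10]]).

Evaluating gives χ_A(x) = x^3 - 14x^2 + 64x - 96 = (x - 6)(x - 4)^2.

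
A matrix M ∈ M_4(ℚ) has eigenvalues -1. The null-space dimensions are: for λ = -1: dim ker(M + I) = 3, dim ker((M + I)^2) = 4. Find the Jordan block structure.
Jordan blocks: (-1, 2), (-1, 1), (-1, 1)

λ = -1: successive nullity increments [3, 1] count blocks of size ≥ k; block sizes are [2, 1, 1].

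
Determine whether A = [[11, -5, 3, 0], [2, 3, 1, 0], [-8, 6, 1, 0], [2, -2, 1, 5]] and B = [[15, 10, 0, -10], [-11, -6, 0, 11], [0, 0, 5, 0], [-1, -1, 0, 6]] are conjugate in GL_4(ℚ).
No.

Both have characteristic polynomial (x - 5)^4, but the minimal polynomial of A is (x - 5)^3 while the minimal polynomial of B is (x - 5)^2. The minimal polynomial is a similarity invariant, so A and B are not similar.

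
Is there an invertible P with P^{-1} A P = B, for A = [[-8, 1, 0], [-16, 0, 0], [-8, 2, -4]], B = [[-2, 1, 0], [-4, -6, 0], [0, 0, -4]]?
Yes.

Two matrices over a field are similar if and only if they have the same invariant factors.

Both A and B have characteristic polynomial (x + 4)^3 and minimal polynomial (x + 4)^2. Computing further, both have invariant factors x + 4, (x + 4)^2. Hence A and B are similar.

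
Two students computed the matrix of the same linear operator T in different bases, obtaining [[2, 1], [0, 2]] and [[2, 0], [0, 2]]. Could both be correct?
No.

Both have characteristic polynomial (x - 2)^2, but the minimal polynomial of A is (x - 2)^2 while the minimal polynomial of B is x - 2. The minimal polynomial is a similarity invariant, so A and B are not similar.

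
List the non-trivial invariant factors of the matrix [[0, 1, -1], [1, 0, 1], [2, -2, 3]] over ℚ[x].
x - 1, (x - 1)^2

The Jordan structure of A has elementary divisors (x - 1)^2, (x - 1). Arranging the block sizes at each eigenvalue in decreasing order and taking row products gives the invariant factors.

Invariant factors (smallest first, each dividing the next): x - 1, (x - 1)^2.

Check: the last factor (x - 1)^2 is the minimal polynomial, and the product (x - 1)^3 is the characteristic polynomial.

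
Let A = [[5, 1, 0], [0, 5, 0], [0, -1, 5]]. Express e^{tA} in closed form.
A has Jordan form J = [[5, 1, 0], [0, 5, 0], [0, 0, 5]] with A = PJP^{-1}, so e^{tA} = P e^{tJ} P^{-1}.

For a Jordan block J_k(λ), e^{tJ_k(λ)} = e^{λt} · (I + tN + t^2 N^2/2! + ... + t^{k-1} N^{k-1}/(k-1)!) where N is the nilpotent superdiagonal part.

Assembling the blocks and conjugating back gives the entries of e^{tA} as shown above.

e^{tA} = [[e^{5*t}, t*e^{5*t}, 0], [0, e^{5*t}, 0], [0, -t*e^{5*t}, e^{5*t}]]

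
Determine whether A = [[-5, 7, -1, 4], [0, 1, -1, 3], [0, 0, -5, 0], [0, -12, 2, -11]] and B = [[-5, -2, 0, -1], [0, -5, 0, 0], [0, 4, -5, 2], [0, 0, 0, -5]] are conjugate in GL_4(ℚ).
No.

Both have characteristic polynomial (x + 5)^4, but the minimal polynomial of A is (x + 5)^3 while the minimal polynomial of B is (x + 5)^2. The minimal polynomial is a similarity invariant, so A and B are not similar.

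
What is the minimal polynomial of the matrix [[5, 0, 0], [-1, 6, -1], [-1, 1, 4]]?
m_A(x) = (x - 5)^2

The characteristic polynomial factors as (x - 5)^3. The minimal polynomial is ∏(x - λ)^{k_λ} where k_λ is the size of the largest Jordan block at λ.

For λ = 5: rank(A - 5I) = 1, and the largest Jordan block has size 2 (the smallest k with rank((A - 5I)^k) = rank((A - 5I)^(k+1))).

So m_A(x) = (x - 5)^2.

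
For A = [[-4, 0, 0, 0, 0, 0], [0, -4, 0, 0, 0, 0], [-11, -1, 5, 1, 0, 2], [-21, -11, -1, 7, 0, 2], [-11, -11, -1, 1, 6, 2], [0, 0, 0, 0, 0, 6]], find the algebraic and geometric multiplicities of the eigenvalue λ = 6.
algebraic multiplicity 4, geometric multiplicity 3

The characteristic polynomial is (x - 6)^4(x + 4)^2, so the factor x - 6 appears with exponent 4: the algebraic multiplicity is 4.

rank(A - 6I) = 3, so the eigenspace has dimension 6 - 3 = 3: the geometric multiplicity is 3.

Since 3 < 4, A is not diagonalizable.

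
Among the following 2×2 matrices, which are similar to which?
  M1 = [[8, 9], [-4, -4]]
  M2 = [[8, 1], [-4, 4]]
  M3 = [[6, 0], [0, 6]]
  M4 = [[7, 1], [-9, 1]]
Characteristic polynomials: χ_{M1} = (x - 2)^2, χ_{M2} = (x - 6)^2, χ_{M3} = (x - 6)^2, χ_{M4} = (x - 4)^2.

{M1}: invariant factors (x - 2)^2.

{M2}: invariant factors (x - 6)^2.

{M3}: invariant factors x - 6, x - 6.

{M4}: invariant factors (x - 4)^2.

Matrices are similar if and only if their invariant-factor lists agree; the partition into similarity classes is {M1}, {M2}, {M3}, {M4}.

4 classes: {M1}, {M2}, {M3}, {M4}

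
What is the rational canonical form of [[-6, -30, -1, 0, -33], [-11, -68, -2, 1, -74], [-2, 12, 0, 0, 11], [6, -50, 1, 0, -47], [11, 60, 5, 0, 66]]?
R = [[0, 0, 0, 0, -80], [1, 0, 0, 0, -8], [0, 1, 0, 0, 11], [0, 0, 1, 0, -14], [0, 0, 0, 1, -8]]

The invariant factors of A (the non-unit diagonal entries of the Smith normal form of xI - A over ℚ[x]) are (x + 4)^2(x^3 - 2x + 5), each dividing the next. The characteristic polynomial is their product, (x + 4)^2(x^3 - 2x + 5).

The rational canonical form is the block-diagonal matrix of companion matrices C(f_i):
R = [[0, 0, 0, 0, -80], [1, 0, 0, 0, -8], [0, 1, 0, 0, 11], [0, 0, 1, 0, -14], [0, 0, 0, 1, -8]].

Note the characteristic polynomial does not split into linear factors over ℚ, so A has no Jordan form over ℚ; the rational canonical form exists over any field.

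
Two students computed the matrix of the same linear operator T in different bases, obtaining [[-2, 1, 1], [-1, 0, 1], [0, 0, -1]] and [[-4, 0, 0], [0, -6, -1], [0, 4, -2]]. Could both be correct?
No.

trace(A) = -3 but trace(B) = -12. The trace is a similarity invariant, so A and B are not similar.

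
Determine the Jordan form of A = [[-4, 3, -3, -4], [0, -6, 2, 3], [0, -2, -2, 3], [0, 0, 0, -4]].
The characteristic polynomial is det(xI - A) = (x + 4)^4, so the eigenvalues are -4 (algebraic multiplicity 4).

For λ = -4: rank(A + 4I) = 2, rank((A + 4I)^2) = 0. The eigenspace has dimension 4 - 2 = 2, so there are 2 Jordan blocks; the rank sequence gives block sizes [2, 2].

Assembling the blocks gives the Jordan form J above.

J = [[-4, 1, 0, 0], [0, -4, 0, 0], [0, 0, -4, 1], [0, 0, 0, -4]]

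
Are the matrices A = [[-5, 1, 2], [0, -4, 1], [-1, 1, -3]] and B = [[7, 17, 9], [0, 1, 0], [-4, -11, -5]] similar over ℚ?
No.

trace(A) = -12 but trace(B) = 3. The trace is a similarity invariant, so A and B are not similar.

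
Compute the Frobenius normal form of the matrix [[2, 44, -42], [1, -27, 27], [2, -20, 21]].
The invariant factors of A (the non-unit diagonal entries of the Smith normal form of xI - A over ℚ[x]) are (x + 5)(x^2 - x + 6), each dividing the next. The characteristic polynomial is their product, (x + 5)(x^2 - x + 6).

The rational canonical form is the block-diagonal matrix of companion matrices C(f_i):
R = [[0, 0, -30], [1, 0, -1], [0, 1, -4]].

Note the characteristic polynomial does not split into linear factors over ℚ, so A has no Jordan form over ℚ; the rational canonical form exists over any field.

R = [[0, 0, -30], [1, 0, -1], [0, 1, -4]]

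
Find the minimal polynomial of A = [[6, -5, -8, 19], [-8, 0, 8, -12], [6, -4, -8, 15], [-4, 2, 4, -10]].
The characteristic polynomial factors as (x + 2)^2(x + 4)^2. The minimal polynomial is ∏(x - λ)^{k_λ} where k_λ is the size of the largest Jordan block at λ.

For λ = -4: rank(A + 4I) = 3, and the largest Jordan block has size 2 (the smallest k with rank((A + 4I)^k) = rank((A + 4I)^(k+1))).
For λ = -2: rank(A + 2I) = 3, and the largest Jordan block has size 2 (the smallest k with rank((A + 2I)^k) = rank((A + 2I)^(k+1))).

So m_A(x) = (x + 2)^2(x + 4)^2.

m_A(x) = (x + 2)^2(x + 4)^2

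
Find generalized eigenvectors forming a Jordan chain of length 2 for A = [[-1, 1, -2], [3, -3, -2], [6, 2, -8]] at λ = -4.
v_1 = [[0, 1, 0]]^T, v_2 = [[1, 1, 2]]^T

We seek v_1 ∈ ker((A + 4I)^2) \ ker(A + 4I), then set v_{i+1} = (A + 4I) v_i.

One such chain is v_1 = [[0, 1, 0]]^T, v_2 = [[1, 1, 2]]^T. Check: (A + 4I) v_2 = [[0, 0, 0]]^T = 0.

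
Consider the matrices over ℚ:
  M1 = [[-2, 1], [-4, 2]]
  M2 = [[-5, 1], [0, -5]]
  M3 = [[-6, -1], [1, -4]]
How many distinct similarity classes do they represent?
2 classes: {M1}, {M2, M3}

Characteristic polynomials: χ_{M1} = x^2, χ_{M2} = (x + 5)^2, χ_{M3} = (x + 5)^2.

{M1}: invariant factors x^2.

{M2, M3}: invariant factors (x + 5)^2.

Matrices are similar if and only if their invariant-factor lists agree; the partition into similarity classes is {M1}, {M2, M3}.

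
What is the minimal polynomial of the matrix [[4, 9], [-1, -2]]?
m_A(x) = (x - 1)^2

The characteristic polynomial factors as (x - 1)^2. The minimal polynomial is ∏(x - λ)^{k_λ} where k_λ is the size of the largest Jordan block at λ.

For λ = 1: rank(A - I) = 1, and the largest Jordan block has size 2 (the smallest k with rank((A - I)^k) = rank((A - I)^(k+1))).

So m_A(x) = (x - 1)^2.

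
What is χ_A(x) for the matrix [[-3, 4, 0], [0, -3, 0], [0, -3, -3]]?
χ_A(x) = (x + 3)^3

xI - A = [[x + 3, -4, 0], [0, x + 3, 0], [0, 3, x + 3]].

Expanding det(xI - A) along the first row:
det(xI - A) = + (x + 3)·det([[x + 3, 0], [3, x + 3]]) - (-4)·det([[0, 0], [0, x + 3]]) + (0)·det([[0, x + 3], [0, 3]]).

Evaluating gives χ_A(x) = x^3 + 9x^2 + 27x + 27 = (x + 3)^3.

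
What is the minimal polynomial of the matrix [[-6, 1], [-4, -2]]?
m_A(x) = (x + 4)^2

The characteristic polynomial factors as (x + 4)^2. The minimal polynomial is ∏(x - λ)^{k_λ} where k_λ is the size of the largest Jordan block at λ.

For λ = -4: rank(A + 4I) = 1, and the largest Jordan block has size 2 (the smallest k with rank((A + 4I)^k) = rank((A + 4I)^(k+1))).

So m_A(x) = (x + 4)^2.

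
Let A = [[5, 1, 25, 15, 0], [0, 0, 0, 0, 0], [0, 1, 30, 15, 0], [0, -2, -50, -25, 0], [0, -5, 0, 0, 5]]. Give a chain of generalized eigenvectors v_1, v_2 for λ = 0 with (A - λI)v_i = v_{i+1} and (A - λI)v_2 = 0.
We seek v_1 ∈ ker(A^2) \ ker(A), then set v_{i+1} = A v_i.

One such chain is v_1 = [[0, 1, 0, 0, 1]]^T, v_2 = [[1, 0, 1, -2, 0]]^T. Check: A v_2 = [[0, 0, 0, 0, 0]]^T = 0.

v_1 = [[0, 1, 0, 0, 1]]^T, v_2 = [[1, 0, 1, -2, 0]]^T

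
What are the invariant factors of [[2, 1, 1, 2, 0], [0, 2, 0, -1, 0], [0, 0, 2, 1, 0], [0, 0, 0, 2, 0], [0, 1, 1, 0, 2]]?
x - 2, (x - 2)^2, (x - 2)^2

The Jordan structure of A has elementary divisors (x - 2)^2, (x - 2)^2, (x - 2). Arranging the block sizes at each eigenvalue in decreasing order and taking row products gives the invariant factors.

Invariant factors (smallest first, each dividing the next): x - 2, (x - 2)^2, (x - 2)^2.

Check: the last factor (x - 2)^2 is the minimal polynomial, and the product (x - 2)^5 is the characteristic polynomial.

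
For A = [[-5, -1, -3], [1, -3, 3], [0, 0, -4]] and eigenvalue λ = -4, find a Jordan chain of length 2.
v_1 = [[-4, -3, 2]]^T, v_2 = [[1, -1, 0]]^T

We seek v_1 ∈ ker((A + 4I)^2) \ ker(A + 4I), then set v_{i+1} = (A + 4I) v_i.

One such chain is v_1 = [[-4, -3, 2]]^T, v_2 = [[1, -1, 0]]^T. Check: (A + 4I) v_2 = [[0, 0, 0]]^T = 0.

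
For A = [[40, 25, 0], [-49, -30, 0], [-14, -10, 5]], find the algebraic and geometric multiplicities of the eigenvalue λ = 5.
The characteristic polynomial is (x - 5)^3, so the factor x - 5 appears with exponent 3: the algebraic multiplicity is 3.

rank(A - 5I) = 1, so the eigenspace has dimension 3 - 1 = 2: the geometric multiplicity is 2.

Since 2 < 3, A is not diagonalizable.

algebraic multiplicity 3, geometric multiplicity 2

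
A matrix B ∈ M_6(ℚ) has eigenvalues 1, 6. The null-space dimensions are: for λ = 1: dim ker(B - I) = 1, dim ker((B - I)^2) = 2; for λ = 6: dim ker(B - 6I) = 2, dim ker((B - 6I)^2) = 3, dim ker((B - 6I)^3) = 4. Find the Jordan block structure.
λ = 1: successive nullity increments [1, 1] count blocks of size ≥ k; block sizes are [2].
λ = 6: successive nullity increments [2, 1, 1] count blocks of size ≥ k; block sizes are [3, 1].

Jordan blocks: (1, 2), (6, 3), (6, 1)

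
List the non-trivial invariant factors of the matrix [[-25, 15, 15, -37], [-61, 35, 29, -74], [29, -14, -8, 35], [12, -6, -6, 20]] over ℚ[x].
The Jordan structure of A has elementary divisors (x - 5)^2, (x - 6)^2. Arranging the block sizes at each eigenvalue in decreasing order and taking row products gives the invariant factors.

Invariant factors (smallest first, each dividing the next): (x - 6)^2(x - 5)^2.

Check: the last factor (x - 6)^2(x - 5)^2 is the minimal polynomial, and the product (x - 6)^2(x - 5)^2 is the characteristic polynomial.

(x - 6)^2(x - 5)^2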